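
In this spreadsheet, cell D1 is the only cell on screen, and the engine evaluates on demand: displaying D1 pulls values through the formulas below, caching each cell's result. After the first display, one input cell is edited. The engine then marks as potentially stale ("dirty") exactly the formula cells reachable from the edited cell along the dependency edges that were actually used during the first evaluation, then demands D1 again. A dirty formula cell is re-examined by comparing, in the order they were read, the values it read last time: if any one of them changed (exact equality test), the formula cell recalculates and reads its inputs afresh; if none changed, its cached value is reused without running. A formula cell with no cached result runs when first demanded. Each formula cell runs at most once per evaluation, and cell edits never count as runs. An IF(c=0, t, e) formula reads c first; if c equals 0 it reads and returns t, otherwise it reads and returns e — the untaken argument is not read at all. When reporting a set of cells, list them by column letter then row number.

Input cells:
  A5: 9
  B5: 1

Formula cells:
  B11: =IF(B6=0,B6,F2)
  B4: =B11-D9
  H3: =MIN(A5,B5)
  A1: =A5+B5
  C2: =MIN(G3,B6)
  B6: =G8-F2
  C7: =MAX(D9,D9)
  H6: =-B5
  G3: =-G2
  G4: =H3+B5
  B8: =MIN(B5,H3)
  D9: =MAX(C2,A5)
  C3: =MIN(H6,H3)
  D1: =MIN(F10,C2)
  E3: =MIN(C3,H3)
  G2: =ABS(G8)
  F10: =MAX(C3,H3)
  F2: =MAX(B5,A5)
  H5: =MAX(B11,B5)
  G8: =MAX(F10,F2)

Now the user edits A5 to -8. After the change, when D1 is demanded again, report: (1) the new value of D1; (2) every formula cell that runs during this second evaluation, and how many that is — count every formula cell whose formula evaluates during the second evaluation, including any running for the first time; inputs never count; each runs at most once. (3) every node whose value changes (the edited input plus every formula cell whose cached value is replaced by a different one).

D1 now evaluates to -8.
Run set: B6, C2, C3, D1, F2, F10, G2, G3, G8, H3 (10 run).
Changed values: A5, C2, C3, D1, F2, F10, G2, G3, G8, H3.

Initial pass — values computed on the first demand:
  F2 = MAX(1, 9) = 9
  H3 = MIN(9, 1) = 1
  H6 = -(1) = -1
  C3 = MIN(-1, 1) = -1
  F10 = MAX(-1, 1) = 1
  G8 = MAX(1, 9) = 9
  B6 = 9 - 9 = 0
  G2 = ABS(9) = 9
  G3 = -(9) = -9
  C2 = MIN(-9, 0) = -9
  D1 = MIN(1, -9) = -9

Second demand — change propagation:
  F2: re-runs because A5 9->-8; new result 1.
  H3: re-runs because A5 9->-8; new result -8.
  C3: re-runs because H3 1->-8; new result -8.
  F10: re-runs because C3 -1->-8; H3 1->-8; new result -8.
  G8: re-runs because F10 1->-8; F2 9->1; new result 1.
  B6: re-runs because G8 9->1; F2 9->1; new result 0 (unchanged).
  G2: re-runs because G8 9->1; new result 1.
  G3: re-runs because G2 9->1; new result -1.
  C2: re-runs because G3 -9->-1; new result -1.
  D1: re-runs because F10 1->-8; C2 -9->-1; new result -8.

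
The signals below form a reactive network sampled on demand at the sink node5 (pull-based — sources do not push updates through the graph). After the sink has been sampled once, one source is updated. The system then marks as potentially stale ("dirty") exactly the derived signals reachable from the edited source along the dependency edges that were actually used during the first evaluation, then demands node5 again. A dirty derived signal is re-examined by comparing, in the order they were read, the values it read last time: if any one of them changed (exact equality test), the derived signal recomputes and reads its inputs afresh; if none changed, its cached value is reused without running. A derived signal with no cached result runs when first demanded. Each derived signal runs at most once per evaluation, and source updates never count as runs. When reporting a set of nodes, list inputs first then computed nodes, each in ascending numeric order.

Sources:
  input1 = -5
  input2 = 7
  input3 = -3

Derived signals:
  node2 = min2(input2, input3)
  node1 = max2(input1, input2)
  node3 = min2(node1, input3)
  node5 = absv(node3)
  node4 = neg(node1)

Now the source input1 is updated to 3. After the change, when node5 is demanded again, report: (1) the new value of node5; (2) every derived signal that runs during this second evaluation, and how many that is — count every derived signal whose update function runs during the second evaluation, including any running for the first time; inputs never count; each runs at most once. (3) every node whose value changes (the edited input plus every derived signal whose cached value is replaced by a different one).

node5 now evaluates to 3.
Run set: node1 (1 run).
Changed values: input1.
The important point: node1 recomputes to an identical value, and the output ends up unchanged.

Initial pass — values computed on the first demand:
  node1 = max2(-5, 7) = 7
  node3 = min2(7, -3) = -3
  node5 = absv(-3) = 3

Second demand — change propagation:
  node1: re-runs because input1 -5->3; new result 7 (unchanged).
  node3: re-examined; everything it read last time is the same (node1 unchanged, input3 unchanged) — cache -3 kept, no run.
  node5: re-examined; everything it read last time is the same (node3 unchanged) — cache 3 kept, no run.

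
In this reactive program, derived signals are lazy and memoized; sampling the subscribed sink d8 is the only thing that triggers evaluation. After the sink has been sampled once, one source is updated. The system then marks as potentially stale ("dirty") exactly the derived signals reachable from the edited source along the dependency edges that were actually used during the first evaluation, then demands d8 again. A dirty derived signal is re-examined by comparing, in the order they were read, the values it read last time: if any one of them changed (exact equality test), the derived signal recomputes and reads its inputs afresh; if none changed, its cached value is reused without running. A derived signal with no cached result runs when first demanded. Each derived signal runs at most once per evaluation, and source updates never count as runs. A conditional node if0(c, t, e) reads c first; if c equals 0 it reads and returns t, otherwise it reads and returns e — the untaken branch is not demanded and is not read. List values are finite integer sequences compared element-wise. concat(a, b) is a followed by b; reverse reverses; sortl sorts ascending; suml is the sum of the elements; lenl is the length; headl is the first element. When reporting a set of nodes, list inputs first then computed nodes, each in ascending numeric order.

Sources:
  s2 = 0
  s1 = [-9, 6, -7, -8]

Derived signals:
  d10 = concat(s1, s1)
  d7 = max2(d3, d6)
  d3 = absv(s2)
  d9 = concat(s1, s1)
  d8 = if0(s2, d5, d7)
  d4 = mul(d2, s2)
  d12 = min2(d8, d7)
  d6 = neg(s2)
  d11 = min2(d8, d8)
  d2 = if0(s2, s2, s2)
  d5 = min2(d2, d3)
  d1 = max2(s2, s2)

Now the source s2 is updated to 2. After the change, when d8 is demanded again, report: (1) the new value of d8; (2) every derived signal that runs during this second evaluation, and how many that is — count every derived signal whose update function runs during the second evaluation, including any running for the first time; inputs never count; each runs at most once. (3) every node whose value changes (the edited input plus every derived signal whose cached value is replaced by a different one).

First demand of the output computes:
  d2 = if0(s2=0 -> then branch s2) = 0
  d3 = absv(0) = 0
  d5 = min2(0, 0) = 0
  d8 = if0(s2=0 -> then branch d5) = 0

After the edit, cleaning proceeds:
  d2: stays stale; no demand reaches it after the flip.
  d3: a read changed (s2 0->2) — executes, giving 2.
  d5: stays stale; no demand reaches it after the flip.
  d6: had never run; runs now, result -2.
  d7: had never run; runs now, result 2.
  d8: a read changed (s2 0->2) — executes, giving 2.

Note the branch switch — demand abandons d2, d5, which are never re-examined.

Demanding d8 again yields 2.
4 derived signals run: d3, d6, d7, d8.
The nodes whose values change: s2, d3, d8.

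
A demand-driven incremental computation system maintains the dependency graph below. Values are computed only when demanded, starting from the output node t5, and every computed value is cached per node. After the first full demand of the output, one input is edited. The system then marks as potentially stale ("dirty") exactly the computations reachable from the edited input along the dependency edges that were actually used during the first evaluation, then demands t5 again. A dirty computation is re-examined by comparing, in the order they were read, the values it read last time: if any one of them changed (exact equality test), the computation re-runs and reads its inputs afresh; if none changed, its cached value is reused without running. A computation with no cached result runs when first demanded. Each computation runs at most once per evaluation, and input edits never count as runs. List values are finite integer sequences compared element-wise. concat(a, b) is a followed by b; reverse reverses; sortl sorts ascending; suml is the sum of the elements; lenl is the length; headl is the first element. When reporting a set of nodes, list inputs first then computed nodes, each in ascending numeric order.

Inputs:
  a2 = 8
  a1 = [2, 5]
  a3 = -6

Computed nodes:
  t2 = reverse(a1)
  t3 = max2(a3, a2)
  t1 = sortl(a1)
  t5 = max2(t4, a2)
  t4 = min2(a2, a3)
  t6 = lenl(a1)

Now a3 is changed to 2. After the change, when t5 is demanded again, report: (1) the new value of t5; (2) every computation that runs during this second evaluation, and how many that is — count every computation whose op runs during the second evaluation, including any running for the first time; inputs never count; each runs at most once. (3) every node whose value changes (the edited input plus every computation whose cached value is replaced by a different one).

First evaluation (everything demanded from the output):
  t4 = min2(8, -6) = -6
  t5 = max2(-6, 8) = 8

Propagation after the edit:
  t4: runs — a3 -6->2; result 2.
  t5: runs — t4 -6->2; result 8 (same value as before).

New value of t5: 8.
Computations that run: t4, t5 — 2 in total.
Values that change: a3, t4.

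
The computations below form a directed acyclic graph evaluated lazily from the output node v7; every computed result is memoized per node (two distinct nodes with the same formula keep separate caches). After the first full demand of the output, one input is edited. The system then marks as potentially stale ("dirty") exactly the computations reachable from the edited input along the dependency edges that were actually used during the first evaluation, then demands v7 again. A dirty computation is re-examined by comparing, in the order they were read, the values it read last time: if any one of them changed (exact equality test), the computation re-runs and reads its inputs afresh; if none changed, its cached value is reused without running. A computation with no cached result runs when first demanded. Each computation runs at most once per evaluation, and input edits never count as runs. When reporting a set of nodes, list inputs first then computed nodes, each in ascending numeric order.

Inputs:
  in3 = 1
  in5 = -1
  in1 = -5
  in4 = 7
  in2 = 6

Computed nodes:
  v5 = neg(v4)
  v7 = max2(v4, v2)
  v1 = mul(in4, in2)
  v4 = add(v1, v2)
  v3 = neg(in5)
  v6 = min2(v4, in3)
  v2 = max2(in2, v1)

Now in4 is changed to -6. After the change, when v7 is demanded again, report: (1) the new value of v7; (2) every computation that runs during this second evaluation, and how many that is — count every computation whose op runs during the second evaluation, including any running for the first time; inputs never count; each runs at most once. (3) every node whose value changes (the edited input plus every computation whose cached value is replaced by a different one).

First demand of the output computes:
  v1 = mul(7, 6) = 42
  v2 = max2(6, 42) = 42
  v4 = add(42, 42) = 84
  v7 = max2(84, 42) = 84

After the edit, cleaning proceeds:
  v1: a read changed (in4 7->-6) — executes, giving -36.
  v2: a read changed (v1 42->-36) — executes, giving 6.
  v4: a read changed (v1 42->-36; v2 42->6) — executes, giving -30.
  v7: a read changed (v4 84->-30; v2 42->6) — executes, giving 6.

Demanding v7 again yields 6.
4 computations run: v1, v2, v4, v7.
The nodes whose values change: in4, v1, v2, v4, v7.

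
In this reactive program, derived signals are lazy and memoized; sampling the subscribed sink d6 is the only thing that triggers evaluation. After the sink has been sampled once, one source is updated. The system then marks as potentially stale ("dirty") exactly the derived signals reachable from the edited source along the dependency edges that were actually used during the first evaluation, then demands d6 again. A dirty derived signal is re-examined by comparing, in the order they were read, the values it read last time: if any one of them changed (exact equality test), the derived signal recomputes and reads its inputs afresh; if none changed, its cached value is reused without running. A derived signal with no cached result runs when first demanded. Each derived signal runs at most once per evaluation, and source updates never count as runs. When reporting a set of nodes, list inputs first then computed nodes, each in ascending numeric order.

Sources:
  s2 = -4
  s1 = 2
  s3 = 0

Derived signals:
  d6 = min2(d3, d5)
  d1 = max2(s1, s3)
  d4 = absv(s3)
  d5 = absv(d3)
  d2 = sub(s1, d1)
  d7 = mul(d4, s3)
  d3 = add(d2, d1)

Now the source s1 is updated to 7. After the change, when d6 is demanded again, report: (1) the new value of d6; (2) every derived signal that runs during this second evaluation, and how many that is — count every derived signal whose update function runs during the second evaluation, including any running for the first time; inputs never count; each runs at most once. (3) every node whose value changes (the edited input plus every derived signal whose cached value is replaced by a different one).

First demand of the output computes:
  d1 = max2(2, 0) = 2
  d2 = sub(2, 2) = 0
  d3 = add(0, 2) = 2
  d5 = absv(2) = 2
  d6 = min2(2, 2) = 2

After the edit, cleaning proceeds:
  d1: a read changed (s1 2->7) — executes, giving 7.
  d2: a read changed (s1 2->7; d1 2->7) — executes, giving 0 — identical to its old value.
  d3: a read changed (d1 2->7) — executes, giving 7.
  d5: a read changed (d3 2->7) — executes, giving 7.
  d6: a read changed (d3 2->7; d5 2->7) — executes, giving 7.

Demanding d6 again yields 7.
5 derived signals run: d1, d2, d3, d5, d6.
The nodes whose values change: s1, d1, d3, d5, d6.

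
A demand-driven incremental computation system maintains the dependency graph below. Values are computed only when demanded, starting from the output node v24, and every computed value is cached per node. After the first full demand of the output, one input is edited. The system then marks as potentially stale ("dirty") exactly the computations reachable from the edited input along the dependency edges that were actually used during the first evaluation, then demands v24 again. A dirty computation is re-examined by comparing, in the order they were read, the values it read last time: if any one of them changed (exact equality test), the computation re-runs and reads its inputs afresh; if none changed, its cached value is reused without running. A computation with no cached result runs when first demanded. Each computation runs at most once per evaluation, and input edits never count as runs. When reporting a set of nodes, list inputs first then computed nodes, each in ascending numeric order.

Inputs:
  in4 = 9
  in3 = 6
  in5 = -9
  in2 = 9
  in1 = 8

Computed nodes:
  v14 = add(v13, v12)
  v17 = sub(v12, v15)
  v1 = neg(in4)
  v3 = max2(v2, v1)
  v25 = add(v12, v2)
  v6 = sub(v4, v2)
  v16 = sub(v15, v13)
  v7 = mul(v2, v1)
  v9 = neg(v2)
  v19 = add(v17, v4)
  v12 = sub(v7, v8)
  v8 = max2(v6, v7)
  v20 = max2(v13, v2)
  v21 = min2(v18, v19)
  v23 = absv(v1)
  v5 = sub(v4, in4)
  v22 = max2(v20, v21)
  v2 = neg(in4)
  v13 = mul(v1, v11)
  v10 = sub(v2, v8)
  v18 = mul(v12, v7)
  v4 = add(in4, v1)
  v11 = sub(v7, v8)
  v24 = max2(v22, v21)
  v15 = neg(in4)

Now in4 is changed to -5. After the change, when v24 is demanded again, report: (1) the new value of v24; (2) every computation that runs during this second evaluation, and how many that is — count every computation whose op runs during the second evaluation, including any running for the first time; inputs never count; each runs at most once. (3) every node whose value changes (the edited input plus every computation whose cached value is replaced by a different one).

New value of v24: 5.
Computations that run: v1, v2, v4, v6, v7, v8, v11, v12, v13, v15, v17, v18, v19, v20, v21, v22, v24 — 17 in total.
Values that change: in4, v1, v2, v6, v7, v8, v15, v17, v19, v20, v21, v22, v24.

First evaluation (everything demanded from the output):
  v1 = neg(9) = -9
  v2 = neg(9) = -9
  v4 = add(9, -9) = 0
  v6 = sub(0, -9) = 9
  v7 = mul(-9, -9) = 81
  v8 = max2(9, 81) = 81
  v11 = sub(81, 81) = 0
  v12 = sub(81, 81) = 0
  v13 = mul(-9, 0) = 0
  v15 = neg(9) = -9
  v17 = sub(0, -9) = 9
  v18 = mul(0, 81) = 0
  v19 = add(9, 0) = 9
  v20 = max2(0, -9) = 0
  v21 = min2(0, 9) = 0
  v22 = max2(0, 0) = 0
  v24 = max2(0, 0) = 0

Propagation after the edit:
  v1: runs — in4 9->-5; result 5.
  v2: runs — in4 9->-5; result 5.
  v4: runs — in4 9->-5; v1 -9->5; result 0 (same value as before).
  v6: runs — v2 -9->5; result -5.
  v7: runs — v2 -9->5; v1 -9->5; result 25.
  v8: runs — v6 9->-5; v7 81->25; result 25.
  v11: runs — v7 81->25; v8 81->25; result 0 (same value as before).
  v12: runs — v7 81->25; v8 81->25; result 0 (same value as before).
  v13: runs — v1 -9->5; result 0 (same value as before).
  v15: runs — in4 9->-5; result 5.
  v17: runs — v15 -9->5; result -5.
  v18: runs — v7 81->25; result 0 (same value as before).
  v19: runs — v17 9->-5; result -5.
  v20: runs — v2 -9->5; result 5.
  v21: runs — v19 9->-5; result -5.
  v22: runs — v20 0->5; v21 0->-5; result 5.
  v24: runs — v22 0->5; v21 0->-5; result 5.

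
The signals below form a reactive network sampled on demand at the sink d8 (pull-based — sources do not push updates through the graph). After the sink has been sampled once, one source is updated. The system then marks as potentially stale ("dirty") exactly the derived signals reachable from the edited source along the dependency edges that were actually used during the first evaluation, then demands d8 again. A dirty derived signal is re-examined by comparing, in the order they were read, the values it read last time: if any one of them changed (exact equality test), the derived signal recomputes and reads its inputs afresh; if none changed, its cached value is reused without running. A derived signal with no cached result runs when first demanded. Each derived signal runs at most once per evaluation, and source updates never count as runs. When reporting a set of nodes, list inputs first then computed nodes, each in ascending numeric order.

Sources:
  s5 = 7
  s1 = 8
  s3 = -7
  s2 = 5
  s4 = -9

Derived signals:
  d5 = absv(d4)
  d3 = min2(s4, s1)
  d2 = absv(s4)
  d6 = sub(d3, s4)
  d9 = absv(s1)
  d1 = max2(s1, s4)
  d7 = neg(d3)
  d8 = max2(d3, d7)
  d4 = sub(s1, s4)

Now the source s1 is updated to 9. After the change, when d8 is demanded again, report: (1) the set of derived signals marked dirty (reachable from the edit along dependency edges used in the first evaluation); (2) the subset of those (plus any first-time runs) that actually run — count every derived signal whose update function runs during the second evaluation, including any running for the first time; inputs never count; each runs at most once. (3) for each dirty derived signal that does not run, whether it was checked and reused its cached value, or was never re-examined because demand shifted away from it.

Initial pass — values computed on the first demand:
  d3 = min2(-9, 8) = -9
  d7 = neg(-9) = 9
  d8 = max2(-9, 9) = 9

Second demand — change propagation:
  d3: re-runs because s1 8->9; new result -9 (unchanged).
  d7: re-examined; everything it read last time is the same (d3 unchanged) — cache 9 kept, no run.
  d8: re-examined; everything it read last time is the same (d3 unchanged, d7 unchanged) — cache 9 kept, no run.

The important point: d3 recomputes to an identical value, and the output ends up unchanged.

Dirty set: d3, d7, d8.
Run set: d3 (1 run).
Re-examined without running (cache reused): d7, d8.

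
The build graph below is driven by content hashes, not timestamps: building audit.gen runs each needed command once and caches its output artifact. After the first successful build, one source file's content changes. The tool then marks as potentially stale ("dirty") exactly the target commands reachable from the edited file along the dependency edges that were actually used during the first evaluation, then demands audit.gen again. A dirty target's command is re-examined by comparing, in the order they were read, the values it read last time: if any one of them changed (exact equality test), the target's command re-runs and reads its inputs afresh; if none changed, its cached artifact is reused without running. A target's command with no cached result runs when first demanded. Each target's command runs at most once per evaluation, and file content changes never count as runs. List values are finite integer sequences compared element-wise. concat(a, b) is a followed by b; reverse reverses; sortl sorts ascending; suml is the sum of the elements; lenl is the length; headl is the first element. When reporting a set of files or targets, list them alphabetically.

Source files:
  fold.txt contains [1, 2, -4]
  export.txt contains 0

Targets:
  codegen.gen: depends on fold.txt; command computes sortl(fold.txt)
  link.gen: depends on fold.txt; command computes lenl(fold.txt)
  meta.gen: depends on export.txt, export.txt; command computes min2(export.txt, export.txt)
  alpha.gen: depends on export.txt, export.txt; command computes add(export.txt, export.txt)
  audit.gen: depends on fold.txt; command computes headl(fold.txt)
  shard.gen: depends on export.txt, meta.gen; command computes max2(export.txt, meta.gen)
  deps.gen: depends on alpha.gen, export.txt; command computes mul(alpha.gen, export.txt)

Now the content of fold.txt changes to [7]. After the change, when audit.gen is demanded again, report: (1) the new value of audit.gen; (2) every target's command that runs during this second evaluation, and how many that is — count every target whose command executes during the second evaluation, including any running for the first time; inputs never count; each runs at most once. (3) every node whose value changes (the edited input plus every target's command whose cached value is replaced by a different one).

Initial pass — values computed on the first demand:
  audit.gen = headl([1, 2, -4]) = 1

Second demand — change propagation:
  audit.gen: re-runs because fold.txt [1, 2, -4]->[7]; new result 7.

audit.gen now evaluates to 7.
Run set: audit.gen (1 run).
Changed values: audit.gen, fold.txt.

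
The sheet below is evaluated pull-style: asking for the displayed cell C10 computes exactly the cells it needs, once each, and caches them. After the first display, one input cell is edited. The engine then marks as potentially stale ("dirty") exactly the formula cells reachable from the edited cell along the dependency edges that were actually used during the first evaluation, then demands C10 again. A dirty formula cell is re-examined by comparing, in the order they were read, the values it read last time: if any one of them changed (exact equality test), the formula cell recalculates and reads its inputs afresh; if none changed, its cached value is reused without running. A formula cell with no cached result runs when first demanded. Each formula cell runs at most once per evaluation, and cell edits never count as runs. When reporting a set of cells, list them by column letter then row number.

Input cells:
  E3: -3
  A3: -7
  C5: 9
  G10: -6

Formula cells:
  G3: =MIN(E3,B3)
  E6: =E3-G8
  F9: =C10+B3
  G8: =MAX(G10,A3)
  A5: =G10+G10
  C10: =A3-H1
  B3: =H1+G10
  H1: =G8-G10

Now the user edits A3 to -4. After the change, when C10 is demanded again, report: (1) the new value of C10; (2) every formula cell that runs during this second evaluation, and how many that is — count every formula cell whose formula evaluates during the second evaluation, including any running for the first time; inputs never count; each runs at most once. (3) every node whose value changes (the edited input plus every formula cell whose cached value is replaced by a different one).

First demand of the output computes:
  G8 = MAX(-6, -7) = -6
  H1 = -6 - -6 = 0
  C10 = -7 - 0 = -7

After the edit, cleaning proceeds:
  G8: a read changed (A3 -7->-4) — executes, giving -4.
  H1: a read changed (G8 -6->-4) — executes, giving 2.
  C10: a read changed (A3 -7->-4; H1 0->2) — executes, giving -6.

Demanding C10 again yields -6.
3 formula cells run: C10, G8, H1.
The nodes whose values change: A3, C10, G8, H1.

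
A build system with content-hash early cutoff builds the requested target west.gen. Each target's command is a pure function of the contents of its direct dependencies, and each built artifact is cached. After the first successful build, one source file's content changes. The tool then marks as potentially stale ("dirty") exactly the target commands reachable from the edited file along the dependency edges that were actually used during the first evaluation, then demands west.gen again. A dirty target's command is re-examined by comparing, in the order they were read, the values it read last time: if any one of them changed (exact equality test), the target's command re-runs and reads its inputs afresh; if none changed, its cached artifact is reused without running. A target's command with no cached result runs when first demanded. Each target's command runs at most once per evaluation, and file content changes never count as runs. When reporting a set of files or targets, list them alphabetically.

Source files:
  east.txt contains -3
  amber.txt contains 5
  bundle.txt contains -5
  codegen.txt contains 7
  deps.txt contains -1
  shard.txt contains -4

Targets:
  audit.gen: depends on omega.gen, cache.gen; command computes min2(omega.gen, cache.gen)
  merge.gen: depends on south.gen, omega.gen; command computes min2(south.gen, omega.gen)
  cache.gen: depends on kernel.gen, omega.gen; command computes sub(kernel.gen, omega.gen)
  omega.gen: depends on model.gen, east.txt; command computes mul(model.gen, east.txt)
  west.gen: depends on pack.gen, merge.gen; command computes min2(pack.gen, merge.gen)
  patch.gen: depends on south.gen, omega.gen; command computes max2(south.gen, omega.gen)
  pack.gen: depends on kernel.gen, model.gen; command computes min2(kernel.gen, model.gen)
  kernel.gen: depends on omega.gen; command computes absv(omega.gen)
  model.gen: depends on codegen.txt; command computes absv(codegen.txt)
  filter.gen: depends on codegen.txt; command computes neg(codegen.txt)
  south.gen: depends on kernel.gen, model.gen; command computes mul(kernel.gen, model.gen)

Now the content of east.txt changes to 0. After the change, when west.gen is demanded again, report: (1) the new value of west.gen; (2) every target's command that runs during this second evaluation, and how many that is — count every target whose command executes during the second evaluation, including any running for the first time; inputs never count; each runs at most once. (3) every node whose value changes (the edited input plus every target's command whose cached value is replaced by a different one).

New value of west.gen: 0.
Target commands that run: kernel.gen, merge.gen, omega.gen, pack.gen, south.gen, west.gen — 6 in total.
Values that change: east.txt, kernel.gen, merge.gen, omega.gen, pack.gen, south.gen, west.gen.

First evaluation (everything demanded from the output):
  model.gen = absv(7) = 7
  omega.gen = mul(7, -3) = -21
  kernel.gen = absv(-21) = 21
  pack.gen = min2(21, 7) = 7
  south.gen = mul(21, 7) = 147
  merge.gen = min2(147, -21) = -21
  west.gen = min2(7, -21) = -21

Propagation after the edit:
  omega.gen: runs — east.txt -3->0; result 0.
  kernel.gen: runs — omega.gen -21->0; result 0.
  pack.gen: runs — kernel.gen 21->0; result 0.
  south.gen: runs — kernel.gen 21->0; result 0.
  merge.gen: runs — south.gen 147->0; omega.gen -21->0; result 0.
  west.gen: runs — pack.gen 7->0; merge.gen -21->0; result 0.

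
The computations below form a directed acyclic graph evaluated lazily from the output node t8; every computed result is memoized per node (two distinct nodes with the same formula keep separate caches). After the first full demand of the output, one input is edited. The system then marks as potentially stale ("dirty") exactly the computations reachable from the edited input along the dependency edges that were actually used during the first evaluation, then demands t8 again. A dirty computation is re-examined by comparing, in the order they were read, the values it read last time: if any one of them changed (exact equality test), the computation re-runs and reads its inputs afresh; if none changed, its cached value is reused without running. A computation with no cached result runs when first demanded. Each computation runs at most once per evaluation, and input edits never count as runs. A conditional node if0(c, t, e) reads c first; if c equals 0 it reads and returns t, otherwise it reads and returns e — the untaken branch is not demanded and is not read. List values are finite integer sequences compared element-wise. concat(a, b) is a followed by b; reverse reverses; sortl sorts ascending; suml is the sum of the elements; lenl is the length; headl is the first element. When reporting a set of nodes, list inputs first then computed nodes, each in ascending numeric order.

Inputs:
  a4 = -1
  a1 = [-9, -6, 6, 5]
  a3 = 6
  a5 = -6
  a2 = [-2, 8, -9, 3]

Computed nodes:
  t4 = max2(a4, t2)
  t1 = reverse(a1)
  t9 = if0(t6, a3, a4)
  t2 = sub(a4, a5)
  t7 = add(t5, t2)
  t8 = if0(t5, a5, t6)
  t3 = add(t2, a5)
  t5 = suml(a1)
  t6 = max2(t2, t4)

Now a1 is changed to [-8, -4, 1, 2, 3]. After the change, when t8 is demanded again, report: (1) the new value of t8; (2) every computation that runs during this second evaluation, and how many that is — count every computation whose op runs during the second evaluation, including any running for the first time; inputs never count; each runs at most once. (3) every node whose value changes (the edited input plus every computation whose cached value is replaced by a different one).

Demanding t8 again yields 5.
2 computations run: t5, t8.
The nodes whose values change: a1, t5.

First demand of the output computes:
  t2 = sub(-1, -6) = 5
  t4 = max2(-1, 5) = 5
  t5 = suml([-9, -6, 6, 5]) = -4
  t6 = max2(5, 5) = 5
  t8 = if0(t5=-4 -> else branch t6) = 5

After the edit, cleaning proceeds:
  t5: a read changed (a1 [-9, -6, 6, 5]->[-8, -4, 1, 2, 3]) — executes, giving -6.
  t8: a read changed (t5 -4->-6) — executes, giving 5 — identical to its old value.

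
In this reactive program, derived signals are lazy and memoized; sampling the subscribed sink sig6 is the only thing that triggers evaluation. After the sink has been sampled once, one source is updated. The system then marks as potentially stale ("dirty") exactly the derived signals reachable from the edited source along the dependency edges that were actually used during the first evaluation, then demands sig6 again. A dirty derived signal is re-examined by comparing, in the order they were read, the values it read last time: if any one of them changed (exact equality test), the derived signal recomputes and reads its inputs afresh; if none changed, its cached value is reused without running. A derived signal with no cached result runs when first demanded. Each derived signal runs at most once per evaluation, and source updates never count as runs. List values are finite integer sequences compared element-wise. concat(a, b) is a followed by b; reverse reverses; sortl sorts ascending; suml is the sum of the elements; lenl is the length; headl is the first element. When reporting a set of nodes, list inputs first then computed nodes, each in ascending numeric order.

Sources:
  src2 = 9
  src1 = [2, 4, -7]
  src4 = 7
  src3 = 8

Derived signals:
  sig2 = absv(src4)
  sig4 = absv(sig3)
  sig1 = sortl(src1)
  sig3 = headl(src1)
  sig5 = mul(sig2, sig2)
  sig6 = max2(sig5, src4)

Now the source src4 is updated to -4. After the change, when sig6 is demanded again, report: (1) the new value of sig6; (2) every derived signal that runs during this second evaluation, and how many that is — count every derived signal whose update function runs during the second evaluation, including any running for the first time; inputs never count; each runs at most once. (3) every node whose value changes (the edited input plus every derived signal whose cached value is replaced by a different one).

First demand of the output computes:
  sig2 = absv(7) = 7
  sig5 = mul(7, 7) = 49
  sig6 = max2(49, 7) = 49

After the edit, cleaning proceeds:
  sig2: a read changed (src4 7->-4) — executes, giving 4.
  sig5: a read changed (sig2 7->4; sig2 7->4) — executes, giving 16.
  sig6: a read changed (sig5 49->16; src4 7->-4) — executes, giving 16.

Demanding sig6 again yields 16.
3 derived signals run: sig2, sig5, sig6.
The nodes whose values change: src4, sig2, sig5, sig6.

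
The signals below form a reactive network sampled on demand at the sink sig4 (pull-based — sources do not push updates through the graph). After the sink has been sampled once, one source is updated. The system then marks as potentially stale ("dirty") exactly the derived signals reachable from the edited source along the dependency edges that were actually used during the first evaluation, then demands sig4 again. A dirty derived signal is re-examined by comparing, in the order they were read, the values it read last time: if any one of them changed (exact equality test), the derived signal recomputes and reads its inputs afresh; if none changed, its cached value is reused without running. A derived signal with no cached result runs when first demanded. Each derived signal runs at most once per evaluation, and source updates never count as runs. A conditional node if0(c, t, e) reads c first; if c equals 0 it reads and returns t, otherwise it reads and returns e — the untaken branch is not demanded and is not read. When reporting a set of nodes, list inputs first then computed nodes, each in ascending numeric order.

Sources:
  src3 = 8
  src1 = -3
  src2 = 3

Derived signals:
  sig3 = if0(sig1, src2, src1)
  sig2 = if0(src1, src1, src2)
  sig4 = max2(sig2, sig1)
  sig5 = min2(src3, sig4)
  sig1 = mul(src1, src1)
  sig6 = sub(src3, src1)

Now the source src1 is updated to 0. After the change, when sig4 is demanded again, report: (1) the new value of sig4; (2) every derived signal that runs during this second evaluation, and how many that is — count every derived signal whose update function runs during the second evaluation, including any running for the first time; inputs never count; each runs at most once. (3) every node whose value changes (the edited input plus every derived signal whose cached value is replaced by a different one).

sig4 now evaluates to 0.
Run set: sig1, sig2, sig4 (3 run).
Changed values: src1, sig1, sig2, sig4.

Initial pass — values computed on the first demand:
  sig1 = mul(-3, -3) = 9
  sig2 = if0(src1=-3 -> else branch src2) = 3
  sig4 = max2(3, 9) = 9

Second demand — change propagation:
  sig1: re-runs because src1 -3->0; src1 -3->0; new result 0.
  sig2: re-runs because src1 -3->0; new result 0.
  sig4: re-runs because sig2 3->0; sig1 9->0; new result 0.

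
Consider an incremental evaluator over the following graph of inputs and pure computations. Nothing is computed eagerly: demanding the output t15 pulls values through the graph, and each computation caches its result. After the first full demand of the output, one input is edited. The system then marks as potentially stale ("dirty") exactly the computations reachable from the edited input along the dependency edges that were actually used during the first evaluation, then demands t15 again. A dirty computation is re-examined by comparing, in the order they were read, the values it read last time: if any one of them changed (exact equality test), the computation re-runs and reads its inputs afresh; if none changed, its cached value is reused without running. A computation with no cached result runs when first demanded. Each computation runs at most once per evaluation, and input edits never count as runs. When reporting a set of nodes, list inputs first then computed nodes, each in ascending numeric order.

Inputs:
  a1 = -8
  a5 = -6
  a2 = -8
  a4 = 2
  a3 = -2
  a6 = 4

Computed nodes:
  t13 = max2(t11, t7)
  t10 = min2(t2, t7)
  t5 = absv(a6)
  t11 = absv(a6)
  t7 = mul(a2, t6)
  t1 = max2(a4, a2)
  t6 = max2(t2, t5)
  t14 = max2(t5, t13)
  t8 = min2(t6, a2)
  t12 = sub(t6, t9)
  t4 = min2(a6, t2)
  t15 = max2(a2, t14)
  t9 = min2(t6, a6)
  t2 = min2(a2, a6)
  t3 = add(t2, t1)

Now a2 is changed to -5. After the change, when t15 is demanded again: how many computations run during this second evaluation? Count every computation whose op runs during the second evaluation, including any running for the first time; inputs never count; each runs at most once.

Run set: t2, t6, t7, t13, t15 (5 run).
The important point: at t14 every value read last time is unchanged, so the dirty flag clears without a run.

Initial pass — values computed on the first demand:
  t2 = min2(-8, 4) = -8
  t5 = absv(4) = 4
  t6 = max2(-8, 4) = 4
  t7 = mul(-8, 4) = -32
  t11 = absv(4) = 4
  t13 = max2(4, -32) = 4
  t14 = max2(4, 4) = 4
  t15 = max2(-8, 4) = 4

Second demand — change propagation:
  t2: re-runs because a2 -8->-5; new result -5.
  t6: re-runs because t2 -8->-5; new result 4 (unchanged).
  t7: re-runs because a2 -8->-5; new result -20.
  t13: re-runs because t7 -32->-20; new result 4 (unchanged).
  t14: re-examined; everything it read last time is the same (t5 unchanged, t13 unchanged) — cache 4 kept, no run.
  t15: re-runs because a2 -8->-5; new result 4 (unchanged).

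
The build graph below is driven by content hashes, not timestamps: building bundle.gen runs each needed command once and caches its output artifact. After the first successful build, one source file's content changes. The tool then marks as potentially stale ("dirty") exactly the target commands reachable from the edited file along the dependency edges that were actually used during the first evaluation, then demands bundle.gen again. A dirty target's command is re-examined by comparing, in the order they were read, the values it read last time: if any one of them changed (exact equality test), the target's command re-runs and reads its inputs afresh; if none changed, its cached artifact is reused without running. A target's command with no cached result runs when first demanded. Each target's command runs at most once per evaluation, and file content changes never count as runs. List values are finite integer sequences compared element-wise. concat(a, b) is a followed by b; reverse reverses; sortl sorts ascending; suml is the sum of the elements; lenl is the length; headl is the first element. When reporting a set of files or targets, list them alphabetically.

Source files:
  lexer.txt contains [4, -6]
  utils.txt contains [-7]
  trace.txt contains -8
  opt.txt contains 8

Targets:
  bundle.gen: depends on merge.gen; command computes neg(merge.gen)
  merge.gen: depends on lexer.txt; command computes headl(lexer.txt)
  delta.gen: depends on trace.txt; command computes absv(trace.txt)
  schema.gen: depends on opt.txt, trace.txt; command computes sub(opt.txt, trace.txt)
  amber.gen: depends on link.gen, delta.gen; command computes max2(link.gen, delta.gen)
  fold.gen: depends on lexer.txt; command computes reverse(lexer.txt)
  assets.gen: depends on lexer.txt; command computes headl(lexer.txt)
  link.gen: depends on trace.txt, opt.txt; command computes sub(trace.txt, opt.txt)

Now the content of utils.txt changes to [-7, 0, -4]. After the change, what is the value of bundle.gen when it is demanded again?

bundle.gen now evaluates to -4.
The important point: nothing the output needs ever reads utils.txt, so the edit is invisible to it.

Initial pass — values computed on the first demand:
  merge.gen = headl([4, -6]) = 4
  bundle.gen = neg(4) = -4

Second demand — change propagation:
  no demanded computation ever read utils.txt, so the edit dirties nothing and nothing runs.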